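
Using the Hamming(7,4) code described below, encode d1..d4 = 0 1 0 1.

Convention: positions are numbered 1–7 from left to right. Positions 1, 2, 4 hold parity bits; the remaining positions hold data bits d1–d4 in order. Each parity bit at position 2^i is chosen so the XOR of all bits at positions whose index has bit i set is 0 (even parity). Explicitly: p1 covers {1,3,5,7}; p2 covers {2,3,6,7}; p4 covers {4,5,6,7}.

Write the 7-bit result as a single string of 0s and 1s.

Place data at non-parity positions: p1 p2 0 p4 1 0 1
p1 (pos 1,3,5,7): XOR of data positions = 0⊕1⊕1 = 0
p2 (pos 2,3,6,7): XOR of data positions = 0⊕0⊕1 = 1
p4 (pos 4,5,6,7): XOR of data positions = 1⊕0⊕1 = 0
Codeword: 0100101

0100101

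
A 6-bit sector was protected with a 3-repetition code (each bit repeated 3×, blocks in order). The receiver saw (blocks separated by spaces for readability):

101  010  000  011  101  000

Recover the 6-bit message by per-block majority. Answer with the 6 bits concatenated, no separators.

Block 1 (101): 2 ones → 1
Block 2 (010): 1 one → 0
Block 3 (000): 0 ones → 0
Block 4 (011): 2 ones → 1
Block 5 (101): 2 ones → 1
Block 6 (000): 0 ones → 0

100110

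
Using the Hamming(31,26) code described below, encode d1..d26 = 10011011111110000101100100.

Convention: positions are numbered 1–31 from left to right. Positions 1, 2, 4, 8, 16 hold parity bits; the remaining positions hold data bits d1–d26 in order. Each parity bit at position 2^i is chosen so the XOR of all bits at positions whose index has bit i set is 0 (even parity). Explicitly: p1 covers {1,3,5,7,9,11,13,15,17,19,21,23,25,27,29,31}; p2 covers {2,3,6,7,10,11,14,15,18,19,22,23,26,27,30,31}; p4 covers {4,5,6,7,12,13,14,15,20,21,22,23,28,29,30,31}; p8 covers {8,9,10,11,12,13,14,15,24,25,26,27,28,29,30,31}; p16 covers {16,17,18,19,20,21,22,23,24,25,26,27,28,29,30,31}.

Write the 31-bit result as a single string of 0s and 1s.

Place data at non-parity positions: p1 p2 1 p4 0 0 1 p8 1 0 1 1 1 1 1 p16 1 1 0 0 0 0 1 0 1 1 0 0 1 0 0
p1 (pos 1,3,5,7,9,11,13,15,17,19,21,23,25,27,29,31): XOR of data positions = 1⊕0⊕1⊕1⊕1⊕1⊕1⊕1⊕0⊕0⊕1⊕1⊕0⊕1⊕0 = 0
p2 (pos 2,3,6,7,10,11,14,15,18,19,22,23,26,27,30,31): XOR of data positions = 1⊕0⊕1⊕0⊕1⊕1⊕1⊕1⊕0⊕0⊕1⊕1⊕0⊕0⊕0 = 0
p4 (pos 4,5,6,7,12,13,14,15,20,21,22,23,28,29,30,31): XOR of data positions = 0⊕0⊕1⊕1⊕1⊕1⊕1⊕0⊕0⊕0⊕1⊕0⊕1⊕0⊕0 = 1
p8 (pos 8,9,10,11,12,13,14,15,24,25,26,27,28,29,30,31): XOR of data positions = 1⊕0⊕1⊕1⊕1⊕1⊕1⊕0⊕1⊕1⊕0⊕0⊕1⊕0⊕0 = 1
p16 (pos 16,17,18,19,20,21,22,23,24,25,26,27,28,29,30,31): XOR of data positions = 1⊕1⊕0⊕0⊕0⊕0⊕1⊕0⊕1⊕1⊕0⊕0⊕1⊕0⊕0 = 0
Codeword: 0011001110111110110000101100100

0011001110111110110000101100100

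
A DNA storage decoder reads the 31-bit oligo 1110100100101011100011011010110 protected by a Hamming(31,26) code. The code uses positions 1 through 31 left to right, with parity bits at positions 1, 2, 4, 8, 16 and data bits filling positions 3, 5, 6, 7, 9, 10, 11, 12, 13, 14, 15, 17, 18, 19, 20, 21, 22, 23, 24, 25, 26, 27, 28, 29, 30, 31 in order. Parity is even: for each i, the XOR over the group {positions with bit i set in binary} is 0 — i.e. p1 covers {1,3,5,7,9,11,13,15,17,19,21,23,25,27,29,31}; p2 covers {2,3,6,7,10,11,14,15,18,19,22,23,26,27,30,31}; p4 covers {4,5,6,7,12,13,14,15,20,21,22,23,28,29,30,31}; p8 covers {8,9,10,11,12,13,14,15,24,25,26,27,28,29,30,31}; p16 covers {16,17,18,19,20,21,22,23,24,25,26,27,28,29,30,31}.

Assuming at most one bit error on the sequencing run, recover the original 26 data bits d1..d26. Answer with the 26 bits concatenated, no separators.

11000010101100011011010111

s1 (pos 1,3,5,7,9,11,13,15,17,19,21,23,25,27,29,31): 1⊕1⊕1⊕0⊕0⊕1⊕1⊕1⊕1⊕0⊕1⊕0⊕1⊕1⊕1⊕0 = 1
s2 (pos 2,3,6,7,10,11,14,15,18,19,22,23,26,27,30,31): 1⊕1⊕0⊕0⊕0⊕1⊕0⊕1⊕0⊕0⊕1⊕0⊕0⊕1⊕1⊕0 = 1
s4 (pos 4,5,6,7,12,13,14,15,20,21,22,23,28,29,30,31): 0⊕1⊕0⊕0⊕0⊕1⊕0⊕1⊕0⊕1⊕1⊕0⊕0⊕1⊕1⊕0 = 1
s8 (pos 8,9,10,11,12,13,14,15,24,25,26,27,28,29,30,31): 1⊕0⊕0⊕1⊕0⊕1⊕0⊕1⊕1⊕1⊕0⊕1⊕0⊕1⊕1⊕0 = 1
s16 (pos 16,17,18,19,20,21,22,23,24,25,26,27,28,29,30,31): 1⊕1⊕0⊕0⊕0⊕1⊕1⊕0⊕1⊕1⊕0⊕1⊕0⊕1⊕1⊕0 = 1
Syndrome s16…s1 = 11111 → error at position 31.
Flip position 31: 1110100100101011100011011010110 → 1110100100101011100011011010111
Read data bits from positions 3,5,6,7,9,10,11,12,13,14,15,17,18,19,20,21,22,23,24,25,26,27,28,29,30,31: 11000010101100011011010111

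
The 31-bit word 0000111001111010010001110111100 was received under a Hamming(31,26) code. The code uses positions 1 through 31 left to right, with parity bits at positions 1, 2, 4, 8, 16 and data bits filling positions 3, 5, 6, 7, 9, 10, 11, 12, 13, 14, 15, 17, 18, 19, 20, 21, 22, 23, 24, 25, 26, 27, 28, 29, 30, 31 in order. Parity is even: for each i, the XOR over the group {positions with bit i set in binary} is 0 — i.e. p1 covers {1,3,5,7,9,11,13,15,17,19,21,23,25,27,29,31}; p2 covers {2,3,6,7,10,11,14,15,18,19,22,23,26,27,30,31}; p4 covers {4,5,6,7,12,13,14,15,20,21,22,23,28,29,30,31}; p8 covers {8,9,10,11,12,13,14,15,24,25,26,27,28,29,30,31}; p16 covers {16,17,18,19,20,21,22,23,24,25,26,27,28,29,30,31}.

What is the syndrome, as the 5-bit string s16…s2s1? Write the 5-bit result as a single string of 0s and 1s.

s1 (pos 1,3,5,7,9,11,13,15,17,19,21,23,25,27,29,31): 0⊕0⊕1⊕1⊕0⊕1⊕1⊕1⊕0⊕0⊕0⊕1⊕0⊕1⊕1⊕0 = 0
s2 (pos 2,3,6,7,10,11,14,15,18,19,22,23,26,27,30,31): 0⊕0⊕1⊕1⊕1⊕1⊕0⊕1⊕1⊕0⊕1⊕1⊕1⊕1⊕0⊕0 = 0
s4 (pos 4,5,6,7,12,13,14,15,20,21,22,23,28,29,30,31): 0⊕1⊕1⊕1⊕1⊕1⊕0⊕1⊕0⊕0⊕1⊕1⊕1⊕1⊕0⊕0 = 0
s8 (pos 8,9,10,11,12,13,14,15,24,25,26,27,28,29,30,31): 0⊕0⊕1⊕1⊕1⊕1⊕0⊕1⊕1⊕0⊕1⊕1⊕1⊕1⊕0⊕0 = 0
s16 (pos 16,17,18,19,20,21,22,23,24,25,26,27,28,29,30,31): 0⊕0⊕1⊕0⊕0⊕0⊕1⊕1⊕1⊕0⊕1⊕1⊕1⊕1⊕0⊕0 = 0
Syndrome s16…s1 = 00000 → no error.

00000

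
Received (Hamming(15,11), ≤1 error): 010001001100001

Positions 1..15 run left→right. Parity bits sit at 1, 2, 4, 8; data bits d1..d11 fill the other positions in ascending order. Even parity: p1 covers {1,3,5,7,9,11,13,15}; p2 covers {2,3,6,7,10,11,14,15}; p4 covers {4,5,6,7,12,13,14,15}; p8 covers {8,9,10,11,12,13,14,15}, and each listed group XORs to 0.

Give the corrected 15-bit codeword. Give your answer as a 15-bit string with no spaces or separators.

010001011100001

s1 (pos 1,3,5,7,9,11,13,15): 0⊕0⊕0⊕0⊕1⊕0⊕0⊕1 = 0
s2 (pos 2,3,6,7,10,11,14,15): 1⊕0⊕1⊕0⊕1⊕0⊕0⊕1 = 0
s4 (pos 4,5,6,7,12,13,14,15): 0⊕0⊕1⊕0⊕0⊕0⊕0⊕1 = 0
s8 (pos 8,9,10,11,12,13,14,15): 0⊕1⊕1⊕0⊕0⊕0⊕0⊕1 = 1
Syndrome s8…s1 = 1000 → error at position 8.
Flip position 8: 010001001100001 → 010001011100001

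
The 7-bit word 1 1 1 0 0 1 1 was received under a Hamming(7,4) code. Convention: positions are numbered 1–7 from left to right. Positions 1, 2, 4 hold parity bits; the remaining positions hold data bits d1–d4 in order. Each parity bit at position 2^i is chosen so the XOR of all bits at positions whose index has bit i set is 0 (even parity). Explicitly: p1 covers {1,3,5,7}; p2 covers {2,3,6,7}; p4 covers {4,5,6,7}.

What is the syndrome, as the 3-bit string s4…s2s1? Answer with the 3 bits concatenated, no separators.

001

s1 (pos 1,3,5,7): 1⊕1⊕0⊕1 = 1
s2 (pos 2,3,6,7): 1⊕1⊕1⊕1 = 0
s4 (pos 4,5,6,7): 0⊕0⊕1⊕1 = 0
Syndrome s4…s1 = 001 → error at position 1.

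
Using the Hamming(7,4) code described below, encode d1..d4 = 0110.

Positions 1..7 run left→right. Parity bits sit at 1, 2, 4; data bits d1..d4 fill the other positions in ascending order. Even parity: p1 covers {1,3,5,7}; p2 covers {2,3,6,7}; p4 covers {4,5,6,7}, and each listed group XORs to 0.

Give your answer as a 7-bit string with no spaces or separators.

1100110

Place data at non-parity positions: p1 p2 0 p4 1 1 0
p1 (pos 1,3,5,7): XOR of data positions = 0⊕1⊕0 = 1
p2 (pos 2,3,6,7): XOR of data positions = 0⊕1⊕0 = 1
p4 (pos 4,5,6,7): XOR of data positions = 1⊕1⊕0 = 0
Codeword: 1100110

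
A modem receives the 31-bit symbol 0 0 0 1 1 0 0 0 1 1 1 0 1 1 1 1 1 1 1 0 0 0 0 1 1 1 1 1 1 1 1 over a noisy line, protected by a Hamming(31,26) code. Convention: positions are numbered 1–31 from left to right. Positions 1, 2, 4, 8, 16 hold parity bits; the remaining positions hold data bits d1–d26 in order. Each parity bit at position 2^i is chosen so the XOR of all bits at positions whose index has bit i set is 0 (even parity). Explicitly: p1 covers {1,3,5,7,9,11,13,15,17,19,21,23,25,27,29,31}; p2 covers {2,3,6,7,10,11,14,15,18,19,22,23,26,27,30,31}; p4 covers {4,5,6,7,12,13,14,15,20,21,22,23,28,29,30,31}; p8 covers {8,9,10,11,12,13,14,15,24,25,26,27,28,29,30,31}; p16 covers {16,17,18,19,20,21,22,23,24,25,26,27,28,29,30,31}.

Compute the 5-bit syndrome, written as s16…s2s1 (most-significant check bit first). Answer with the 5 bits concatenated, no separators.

00101

s1 (pos 1,3,5,7,9,11,13,15,17,19,21,23,25,27,29,31): 0⊕0⊕1⊕0⊕1⊕1⊕1⊕1⊕1⊕1⊕0⊕0⊕1⊕1⊕1⊕1 = 1
s2 (pos 2,3,6,7,10,11,14,15,18,19,22,23,26,27,30,31): 0⊕0⊕0⊕0⊕1⊕1⊕1⊕1⊕1⊕1⊕0⊕0⊕1⊕1⊕1⊕1 = 0
s4 (pos 4,5,6,7,12,13,14,15,20,21,22,23,28,29,30,31): 1⊕1⊕0⊕0⊕0⊕1⊕1⊕1⊕0⊕0⊕0⊕0⊕1⊕1⊕1⊕1 = 1
s8 (pos 8,9,10,11,12,13,14,15,24,25,26,27,28,29,30,31): 0⊕1⊕1⊕1⊕0⊕1⊕1⊕1⊕1⊕1⊕1⊕1⊕1⊕1⊕1⊕1 = 0
s16 (pos 16,17,18,19,20,21,22,23,24,25,26,27,28,29,30,31): 1⊕1⊕1⊕1⊕0⊕0⊕0⊕0⊕1⊕1⊕1⊕1⊕1⊕1⊕1⊕1 = 0
Syndrome s16…s1 = 00101 → error at position 5.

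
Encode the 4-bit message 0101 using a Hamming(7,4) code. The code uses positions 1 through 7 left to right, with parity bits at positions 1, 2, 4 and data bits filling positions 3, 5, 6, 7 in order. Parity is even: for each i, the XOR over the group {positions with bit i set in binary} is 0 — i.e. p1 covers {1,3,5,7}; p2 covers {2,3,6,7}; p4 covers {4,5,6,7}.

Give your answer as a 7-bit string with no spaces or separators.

0100101

Place data at non-parity positions: p1 p2 0 p4 1 0 1
p1 (pos 1,3,5,7): XOR of data positions = 0⊕1⊕1 = 0
p2 (pos 2,3,6,7): XOR of data positions = 0⊕0⊕1 = 1
p4 (pos 4,5,6,7): XOR of data positions = 1⊕0⊕1 = 0
Codeword: 0100101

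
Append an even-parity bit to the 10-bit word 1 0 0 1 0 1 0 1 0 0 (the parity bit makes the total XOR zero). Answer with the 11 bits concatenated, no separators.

10010101000

XOR of the 10 data bits: 1⊕0⊕0⊕1⊕0⊕1⊕0⊕1⊕0⊕0 = 0
Parity bit = 0 (so all 11 bits XOR to 0).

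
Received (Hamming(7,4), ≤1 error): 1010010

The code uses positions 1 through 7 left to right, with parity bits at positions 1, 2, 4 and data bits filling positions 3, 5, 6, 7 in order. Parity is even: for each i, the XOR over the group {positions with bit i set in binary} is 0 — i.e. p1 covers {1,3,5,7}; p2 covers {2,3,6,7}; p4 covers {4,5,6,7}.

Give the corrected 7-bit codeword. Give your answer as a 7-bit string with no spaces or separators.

1011010

s1 (pos 1,3,5,7): 1⊕1⊕0⊕0 = 0
s2 (pos 2,3,6,7): 0⊕1⊕1⊕0 = 0
s4 (pos 4,5,6,7): 0⊕0⊕1⊕0 = 1
Syndrome s4…s1 = 100 → error at position 4.
Flip position 4: 1010010 → 1011010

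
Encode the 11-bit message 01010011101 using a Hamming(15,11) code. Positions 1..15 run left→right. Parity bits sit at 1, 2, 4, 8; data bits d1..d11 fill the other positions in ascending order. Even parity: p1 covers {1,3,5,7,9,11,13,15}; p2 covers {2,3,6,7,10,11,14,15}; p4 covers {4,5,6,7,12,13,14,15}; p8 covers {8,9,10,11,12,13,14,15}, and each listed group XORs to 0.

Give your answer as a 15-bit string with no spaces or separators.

110110100011101

Place data at non-parity positions: p1 p2 0 p4 1 0 1 p8 0 0 1 1 1 0 1
p1 (pos 1,3,5,7,9,11,13,15): XOR of data positions = 0⊕1⊕1⊕0⊕1⊕1⊕1 = 1
p2 (pos 2,3,6,7,10,11,14,15): XOR of data positions = 0⊕0⊕1⊕0⊕1⊕0⊕1 = 1
p4 (pos 4,5,6,7,12,13,14,15): XOR of data positions = 1⊕0⊕1⊕1⊕1⊕0⊕1 = 1
p8 (pos 8,9,10,11,12,13,14,15): XOR of data positions = 0⊕0⊕1⊕1⊕1⊕0⊕1 = 0
Codeword: 110110100011101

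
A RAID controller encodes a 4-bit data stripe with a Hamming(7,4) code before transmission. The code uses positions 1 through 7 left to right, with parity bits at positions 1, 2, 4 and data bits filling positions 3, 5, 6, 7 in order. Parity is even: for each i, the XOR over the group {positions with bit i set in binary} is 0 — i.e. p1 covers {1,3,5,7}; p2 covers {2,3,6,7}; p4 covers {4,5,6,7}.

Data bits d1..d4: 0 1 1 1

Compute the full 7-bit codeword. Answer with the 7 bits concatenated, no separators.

0001111

Place data at non-parity positions: p1 p2 0 p4 1 1 1
p1 (pos 1,3,5,7): XOR of data positions = 0⊕1⊕1 = 0
p2 (pos 2,3,6,7): XOR of data positions = 0⊕1⊕1 = 0
p4 (pos 4,5,6,7): XOR of data positions = 1⊕1⊕1 = 1
Codeword: 0001111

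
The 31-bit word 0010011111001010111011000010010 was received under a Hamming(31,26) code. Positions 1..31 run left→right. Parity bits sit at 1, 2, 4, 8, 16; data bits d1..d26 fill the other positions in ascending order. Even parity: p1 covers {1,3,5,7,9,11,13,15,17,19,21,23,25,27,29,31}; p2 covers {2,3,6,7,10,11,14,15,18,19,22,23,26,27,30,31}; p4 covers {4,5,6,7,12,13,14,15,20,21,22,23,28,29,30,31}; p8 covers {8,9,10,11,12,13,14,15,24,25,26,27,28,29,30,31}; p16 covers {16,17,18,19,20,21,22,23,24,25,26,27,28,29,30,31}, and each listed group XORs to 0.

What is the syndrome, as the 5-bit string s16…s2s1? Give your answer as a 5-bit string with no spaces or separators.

11101

s1 (pos 1,3,5,7,9,11,13,15,17,19,21,23,25,27,29,31): 0⊕1⊕0⊕1⊕1⊕0⊕1⊕1⊕1⊕1⊕1⊕0⊕0⊕1⊕0⊕0 = 1
s2 (pos 2,3,6,7,10,11,14,15,18,19,22,23,26,27,30,31): 0⊕1⊕1⊕1⊕1⊕0⊕0⊕1⊕1⊕1⊕1⊕0⊕0⊕1⊕1⊕0 = 0
s4 (pos 4,5,6,7,12,13,14,15,20,21,22,23,28,29,30,31): 0⊕0⊕1⊕1⊕0⊕1⊕0⊕1⊕0⊕1⊕1⊕0⊕0⊕0⊕1⊕0 = 1
s8 (pos 8,9,10,11,12,13,14,15,24,25,26,27,28,29,30,31): 1⊕1⊕1⊕0⊕0⊕1⊕0⊕1⊕0⊕0⊕0⊕1⊕0⊕0⊕1⊕0 = 1
s16 (pos 16,17,18,19,20,21,22,23,24,25,26,27,28,29,30,31): 0⊕1⊕1⊕1⊕0⊕1⊕1⊕0⊕0⊕0⊕0⊕1⊕0⊕0⊕1⊕0 = 1
Syndrome s16…s1 = 11101 → error at position 29.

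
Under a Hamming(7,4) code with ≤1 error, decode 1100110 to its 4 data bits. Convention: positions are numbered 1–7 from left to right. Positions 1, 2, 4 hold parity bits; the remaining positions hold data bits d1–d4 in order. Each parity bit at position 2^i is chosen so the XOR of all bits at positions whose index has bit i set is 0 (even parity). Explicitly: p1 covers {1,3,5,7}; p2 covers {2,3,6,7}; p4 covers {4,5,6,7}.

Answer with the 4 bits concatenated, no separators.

0110

s1 (pos 1,3,5,7): 1⊕0⊕1⊕0 = 0
s2 (pos 2,3,6,7): 1⊕0⊕1⊕0 = 0
s4 (pos 4,5,6,7): 0⊕1⊕1⊕0 = 0
Syndrome s4…s1 = 000 → no error.
Read data bits from positions 3,5,6,7: 0110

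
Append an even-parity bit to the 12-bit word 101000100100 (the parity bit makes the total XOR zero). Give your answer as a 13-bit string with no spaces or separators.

1010001001000

XOR of the 12 data bits: 1⊕0⊕1⊕0⊕0⊕0⊕1⊕0⊕0⊕1⊕0⊕0 = 0
Parity bit = 0 (so all 13 bits XOR to 0).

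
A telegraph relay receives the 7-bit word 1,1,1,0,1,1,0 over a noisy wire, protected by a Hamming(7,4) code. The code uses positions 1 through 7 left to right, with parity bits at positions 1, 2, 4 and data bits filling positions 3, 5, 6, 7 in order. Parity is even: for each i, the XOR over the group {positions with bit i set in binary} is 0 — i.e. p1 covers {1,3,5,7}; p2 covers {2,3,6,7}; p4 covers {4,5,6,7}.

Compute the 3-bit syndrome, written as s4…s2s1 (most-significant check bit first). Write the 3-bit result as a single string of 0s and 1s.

s1 (pos 1,3,5,7): 1⊕1⊕1⊕0 = 1
s2 (pos 2,3,6,7): 1⊕1⊕1⊕0 = 1
s4 (pos 4,5,6,7): 0⊕1⊕1⊕0 = 0
Syndrome s4…s1 = 011 → error at position 3.

011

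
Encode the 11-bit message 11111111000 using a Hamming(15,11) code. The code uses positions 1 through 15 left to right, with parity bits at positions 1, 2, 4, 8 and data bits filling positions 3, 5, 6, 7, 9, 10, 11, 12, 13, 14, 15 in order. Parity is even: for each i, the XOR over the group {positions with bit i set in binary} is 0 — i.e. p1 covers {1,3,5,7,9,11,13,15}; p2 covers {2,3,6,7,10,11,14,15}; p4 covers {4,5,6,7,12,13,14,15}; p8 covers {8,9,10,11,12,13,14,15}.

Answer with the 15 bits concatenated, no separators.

Place data at non-parity positions: p1 p2 1 p4 1 1 1 p8 1 1 1 1 0 0 0
p1 (pos 1,3,5,7,9,11,13,15): XOR of data positions = 1⊕1⊕1⊕1⊕1⊕0⊕0 = 1
p2 (pos 2,3,6,7,10,11,14,15): XOR of data positions = 1⊕1⊕1⊕1⊕1⊕0⊕0 = 1
p4 (pos 4,5,6,7,12,13,14,15): XOR of data positions = 1⊕1⊕1⊕1⊕0⊕0⊕0 = 0
p8 (pos 8,9,10,11,12,13,14,15): XOR of data positions = 1⊕1⊕1⊕1⊕0⊕0⊕0 = 0
Codeword: 111011101111000

111011101111000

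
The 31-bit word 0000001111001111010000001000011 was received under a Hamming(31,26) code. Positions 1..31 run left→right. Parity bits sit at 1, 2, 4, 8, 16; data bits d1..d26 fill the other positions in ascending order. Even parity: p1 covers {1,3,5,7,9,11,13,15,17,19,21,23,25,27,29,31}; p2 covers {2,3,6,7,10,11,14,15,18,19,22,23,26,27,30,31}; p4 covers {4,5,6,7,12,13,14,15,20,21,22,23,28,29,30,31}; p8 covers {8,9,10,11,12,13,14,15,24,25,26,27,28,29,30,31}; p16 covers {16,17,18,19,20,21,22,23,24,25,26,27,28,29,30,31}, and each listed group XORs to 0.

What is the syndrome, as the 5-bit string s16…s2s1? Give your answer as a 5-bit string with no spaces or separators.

11010

s1 (pos 1,3,5,7,9,11,13,15,17,19,21,23,25,27,29,31): 0⊕0⊕0⊕1⊕1⊕0⊕1⊕1⊕0⊕0⊕0⊕0⊕1⊕0⊕0⊕1 = 0
s2 (pos 2,3,6,7,10,11,14,15,18,19,22,23,26,27,30,31): 0⊕0⊕0⊕1⊕1⊕0⊕1⊕1⊕1⊕0⊕0⊕0⊕0⊕0⊕1⊕1 = 1
s4 (pos 4,5,6,7,12,13,14,15,20,21,22,23,28,29,30,31): 0⊕0⊕0⊕1⊕0⊕1⊕1⊕1⊕0⊕0⊕0⊕0⊕0⊕0⊕1⊕1 = 0
s8 (pos 8,9,10,11,12,13,14,15,24,25,26,27,28,29,30,31): 1⊕1⊕1⊕0⊕0⊕1⊕1⊕1⊕0⊕1⊕0⊕0⊕0⊕0⊕1⊕1 = 1
s16 (pos 16,17,18,19,20,21,22,23,24,25,26,27,28,29,30,31): 1⊕0⊕1⊕0⊕0⊕0⊕0⊕0⊕0⊕1⊕0⊕0⊕0⊕0⊕1⊕1 = 1
Syndrome s16…s1 = 11010 → error at position 26.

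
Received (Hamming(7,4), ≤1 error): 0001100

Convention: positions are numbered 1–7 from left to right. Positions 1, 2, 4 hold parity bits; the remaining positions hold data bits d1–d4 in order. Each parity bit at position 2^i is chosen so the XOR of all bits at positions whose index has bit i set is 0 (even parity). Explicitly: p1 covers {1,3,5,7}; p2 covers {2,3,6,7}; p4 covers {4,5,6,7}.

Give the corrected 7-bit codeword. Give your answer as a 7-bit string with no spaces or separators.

s1 (pos 1,3,5,7): 0⊕0⊕1⊕0 = 1
s2 (pos 2,3,6,7): 0⊕0⊕0⊕0 = 0
s4 (pos 4,5,6,7): 1⊕1⊕0⊕0 = 0
Syndrome s4…s1 = 001 → error at position 1.
Flip position 1: 0001100 → 1001100

1001100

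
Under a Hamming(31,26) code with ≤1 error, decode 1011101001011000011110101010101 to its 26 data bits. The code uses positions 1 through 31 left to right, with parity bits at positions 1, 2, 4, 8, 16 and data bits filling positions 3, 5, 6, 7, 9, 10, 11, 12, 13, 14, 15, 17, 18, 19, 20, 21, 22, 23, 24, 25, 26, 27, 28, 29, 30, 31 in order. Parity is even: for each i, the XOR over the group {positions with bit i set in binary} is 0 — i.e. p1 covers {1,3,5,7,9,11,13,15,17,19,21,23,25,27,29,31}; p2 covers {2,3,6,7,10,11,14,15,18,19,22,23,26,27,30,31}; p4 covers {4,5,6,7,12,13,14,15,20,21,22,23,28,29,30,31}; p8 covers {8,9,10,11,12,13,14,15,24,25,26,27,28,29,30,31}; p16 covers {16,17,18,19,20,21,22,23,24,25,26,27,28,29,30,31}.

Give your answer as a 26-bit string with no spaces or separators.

s1 (pos 1,3,5,7,9,11,13,15,17,19,21,23,25,27,29,31): 1⊕1⊕1⊕1⊕0⊕0⊕1⊕0⊕0⊕1⊕1⊕1⊕1⊕1⊕1⊕1 = 0
s2 (pos 2,3,6,7,10,11,14,15,18,19,22,23,26,27,30,31): 0⊕1⊕0⊕1⊕1⊕0⊕0⊕0⊕1⊕1⊕0⊕1⊕0⊕1⊕0⊕1 = 0
s4 (pos 4,5,6,7,12,13,14,15,20,21,22,23,28,29,30,31): 1⊕1⊕0⊕1⊕1⊕1⊕0⊕0⊕1⊕1⊕0⊕1⊕0⊕1⊕0⊕1 = 0
s8 (pos 8,9,10,11,12,13,14,15,24,25,26,27,28,29,30,31): 0⊕0⊕1⊕0⊕1⊕1⊕0⊕0⊕0⊕1⊕0⊕1⊕0⊕1⊕0⊕1 = 1
s16 (pos 16,17,18,19,20,21,22,23,24,25,26,27,28,29,30,31): 0⊕0⊕1⊕1⊕1⊕1⊕0⊕1⊕0⊕1⊕0⊕1⊕0⊕1⊕0⊕1 = 1
Syndrome s16…s1 = 11000 → error at position 24.
Flip position 24: 1011101001011000011110101010101 → 1011101001011000011110111010101
Read data bits from positions 3,5,6,7,9,10,11,12,13,14,15,17,18,19,20,21,22,23,24,25,26,27,28,29,30,31: 11010101100011110111010101

11010101100011110111010101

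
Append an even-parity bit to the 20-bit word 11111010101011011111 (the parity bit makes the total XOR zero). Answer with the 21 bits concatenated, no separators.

XOR of the 20 data bits: 1⊕1⊕1⊕1⊕1⊕0⊕1⊕0⊕1⊕0⊕1⊕0⊕1⊕1⊕0⊕1⊕1⊕1⊕1⊕1 = 1
Parity bit = 1 (so all 21 bits XOR to 0).

111110101010110111111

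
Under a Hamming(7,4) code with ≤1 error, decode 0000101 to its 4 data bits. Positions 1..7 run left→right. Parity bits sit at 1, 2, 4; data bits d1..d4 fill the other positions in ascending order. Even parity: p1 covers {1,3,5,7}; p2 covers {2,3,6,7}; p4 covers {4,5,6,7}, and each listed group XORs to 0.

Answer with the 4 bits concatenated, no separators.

0101

s1 (pos 1,3,5,7): 0⊕0⊕1⊕1 = 0
s2 (pos 2,3,6,7): 0⊕0⊕0⊕1 = 1
s4 (pos 4,5,6,7): 0⊕1⊕0⊕1 = 0
Syndrome s4…s1 = 010 → error at position 2.
Flip position 2: 0000101 → 0100101
Read data bits from positions 3,5,6,7: 0101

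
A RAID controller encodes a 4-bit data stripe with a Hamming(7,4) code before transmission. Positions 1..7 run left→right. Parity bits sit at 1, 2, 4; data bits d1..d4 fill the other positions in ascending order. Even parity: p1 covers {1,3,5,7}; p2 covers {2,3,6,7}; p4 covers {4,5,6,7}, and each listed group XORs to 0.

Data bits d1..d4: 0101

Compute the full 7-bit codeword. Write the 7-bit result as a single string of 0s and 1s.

Place data at non-parity positions: p1 p2 0 p4 1 0 1
p1 (pos 1,3,5,7): XOR of data positions = 0⊕1⊕1 = 0
p2 (pos 2,3,6,7): XOR of data positions = 0⊕0⊕1 = 1
p4 (pos 4,5,6,7): XOR of data positions = 1⊕0⊕1 = 0
Codeword: 0100101

0100101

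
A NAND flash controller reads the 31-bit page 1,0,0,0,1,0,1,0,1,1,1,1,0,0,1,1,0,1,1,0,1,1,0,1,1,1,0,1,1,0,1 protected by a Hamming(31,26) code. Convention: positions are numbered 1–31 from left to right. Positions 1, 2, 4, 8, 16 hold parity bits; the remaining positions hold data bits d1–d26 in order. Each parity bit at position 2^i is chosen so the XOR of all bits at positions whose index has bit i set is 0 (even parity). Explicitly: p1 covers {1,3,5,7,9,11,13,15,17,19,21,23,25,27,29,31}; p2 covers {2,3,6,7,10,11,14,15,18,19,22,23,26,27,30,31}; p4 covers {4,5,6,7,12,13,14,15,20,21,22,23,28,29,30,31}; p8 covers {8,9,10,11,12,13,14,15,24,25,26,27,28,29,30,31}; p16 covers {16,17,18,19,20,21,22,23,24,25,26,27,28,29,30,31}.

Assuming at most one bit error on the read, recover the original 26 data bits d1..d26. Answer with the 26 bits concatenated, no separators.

01011111001011011011101100

s1 (pos 1,3,5,7,9,11,13,15,17,19,21,23,25,27,29,31): 1⊕0⊕1⊕1⊕1⊕1⊕0⊕1⊕0⊕1⊕1⊕0⊕1⊕0⊕1⊕1 = 1
s2 (pos 2,3,6,7,10,11,14,15,18,19,22,23,26,27,30,31): 0⊕0⊕0⊕1⊕1⊕1⊕0⊕1⊕1⊕1⊕1⊕0⊕1⊕0⊕0⊕1 = 1
s4 (pos 4,5,6,7,12,13,14,15,20,21,22,23,28,29,30,31): 0⊕1⊕0⊕1⊕1⊕0⊕0⊕1⊕0⊕1⊕1⊕0⊕1⊕1⊕0⊕1 = 1
s8 (pos 8,9,10,11,12,13,14,15,24,25,26,27,28,29,30,31): 0⊕1⊕1⊕1⊕1⊕0⊕0⊕1⊕1⊕1⊕1⊕0⊕1⊕1⊕0⊕1 = 1
s16 (pos 16,17,18,19,20,21,22,23,24,25,26,27,28,29,30,31): 1⊕0⊕1⊕1⊕0⊕1⊕1⊕0⊕1⊕1⊕1⊕0⊕1⊕1⊕0⊕1 = 1
Syndrome s16…s1 = 11111 → error at position 31.
Flip position 31: 1000101011110011011011011101101 → 1000101011110011011011011101100
Read data bits from positions 3,5,6,7,9,10,11,12,13,14,15,17,18,19,20,21,22,23,24,25,26,27,28,29,30,31: 01011111001011011011101100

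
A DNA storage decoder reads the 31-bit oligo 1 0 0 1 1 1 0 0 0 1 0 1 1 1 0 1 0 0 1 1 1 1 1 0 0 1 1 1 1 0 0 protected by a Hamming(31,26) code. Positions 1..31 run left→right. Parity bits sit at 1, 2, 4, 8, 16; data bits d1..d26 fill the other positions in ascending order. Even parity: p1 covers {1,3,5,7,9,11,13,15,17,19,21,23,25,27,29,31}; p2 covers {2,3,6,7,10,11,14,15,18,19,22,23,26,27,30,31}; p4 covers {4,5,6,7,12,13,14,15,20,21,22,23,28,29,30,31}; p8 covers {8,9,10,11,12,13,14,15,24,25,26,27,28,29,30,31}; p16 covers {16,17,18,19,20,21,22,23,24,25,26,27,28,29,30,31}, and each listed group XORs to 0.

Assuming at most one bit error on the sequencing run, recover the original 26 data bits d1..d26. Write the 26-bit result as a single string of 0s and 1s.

s1 (pos 1,3,5,7,9,11,13,15,17,19,21,23,25,27,29,31): 1⊕0⊕1⊕0⊕0⊕0⊕1⊕0⊕0⊕1⊕1⊕1⊕0⊕1⊕1⊕0 = 0
s2 (pos 2,3,6,7,10,11,14,15,18,19,22,23,26,27,30,31): 0⊕0⊕1⊕0⊕1⊕0⊕1⊕0⊕0⊕1⊕1⊕1⊕1⊕1⊕0⊕0 = 0
s4 (pos 4,5,6,7,12,13,14,15,20,21,22,23,28,29,30,31): 1⊕1⊕1⊕0⊕1⊕1⊕1⊕0⊕1⊕1⊕1⊕1⊕1⊕1⊕0⊕0 = 0
s8 (pos 8,9,10,11,12,13,14,15,24,25,26,27,28,29,30,31): 0⊕0⊕1⊕0⊕1⊕1⊕1⊕0⊕0⊕0⊕1⊕1⊕1⊕1⊕0⊕0 = 0
s16 (pos 16,17,18,19,20,21,22,23,24,25,26,27,28,29,30,31): 1⊕0⊕0⊕1⊕1⊕1⊕1⊕1⊕0⊕0⊕1⊕1⊕1⊕1⊕0⊕0 = 0
Syndrome s16…s1 = 00000 → no error.
Read data bits from positions 3,5,6,7,9,10,11,12,13,14,15,17,18,19,20,21,22,23,24,25,26,27,28,29,30,31: 01100101110001111100111100

01100101110001111100111100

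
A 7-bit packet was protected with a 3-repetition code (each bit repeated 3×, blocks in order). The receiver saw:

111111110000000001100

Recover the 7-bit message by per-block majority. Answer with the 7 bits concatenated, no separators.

Block 1 (111): 3 ones → 1
Block 2 (111): 3 ones → 1
Block 3 (110): 2 ones → 1
Block 4 (000): 0 ones → 0
Block 5 (000): 0 ones → 0
Block 6 (001): 1 one → 0
Block 7 (100): 1 one → 0

1110000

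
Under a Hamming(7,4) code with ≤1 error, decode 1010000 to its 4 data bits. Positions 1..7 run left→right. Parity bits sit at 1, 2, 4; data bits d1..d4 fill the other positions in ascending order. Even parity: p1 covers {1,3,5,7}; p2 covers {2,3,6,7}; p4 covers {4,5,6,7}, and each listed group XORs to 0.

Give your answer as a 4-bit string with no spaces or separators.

s1 (pos 1,3,5,7): 1⊕1⊕0⊕0 = 0
s2 (pos 2,3,6,7): 0⊕1⊕0⊕0 = 1
s4 (pos 4,5,6,7): 0⊕0⊕0⊕0 = 0
Syndrome s4…s1 = 010 → error at position 2.
Flip position 2: 1010000 → 1110000
Read data bits from positions 3,5,6,7: 1000

1000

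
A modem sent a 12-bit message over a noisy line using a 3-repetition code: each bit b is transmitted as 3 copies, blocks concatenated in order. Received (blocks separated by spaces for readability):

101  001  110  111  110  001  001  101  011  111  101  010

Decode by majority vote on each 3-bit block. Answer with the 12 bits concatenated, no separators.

Block 1 (101): 2 ones → 1
Block 2 (001): 1 one → 0
Block 3 (110): 2 ones → 1
Block 4 (111): 3 ones → 1
Block 5 (110): 2 ones → 1
Block 6 (001): 1 one → 0
Block 7 (001): 1 one → 0
Block 8 (101): 2 ones → 1
Block 9 (011): 2 ones → 1
Block 10 (111): 3 ones → 1
Block 11 (101): 2 ones → 1
Block 12 (010): 1 one → 0

101110011110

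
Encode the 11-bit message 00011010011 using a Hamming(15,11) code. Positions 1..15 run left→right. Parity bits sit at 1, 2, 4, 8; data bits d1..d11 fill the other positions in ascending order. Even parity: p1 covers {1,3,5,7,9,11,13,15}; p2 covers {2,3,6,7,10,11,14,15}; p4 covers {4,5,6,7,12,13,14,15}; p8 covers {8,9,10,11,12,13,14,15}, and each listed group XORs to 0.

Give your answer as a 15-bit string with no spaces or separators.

000100101010011

Place data at non-parity positions: p1 p2 0 p4 0 0 1 p8 1 0 1 0 0 1 1
p1 (pos 1,3,5,7,9,11,13,15): XOR of data positions = 0⊕0⊕1⊕1⊕1⊕0⊕1 = 0
p2 (pos 2,3,6,7,10,11,14,15): XOR of data positions = 0⊕0⊕1⊕0⊕1⊕1⊕1 = 0
p4 (pos 4,5,6,7,12,13,14,15): XOR of data positions = 0⊕0⊕1⊕0⊕0⊕1⊕1 = 1
p8 (pos 8,9,10,11,12,13,14,15): XOR of data positions = 1⊕0⊕1⊕0⊕0⊕1⊕1 = 0
Codeword: 000100101010011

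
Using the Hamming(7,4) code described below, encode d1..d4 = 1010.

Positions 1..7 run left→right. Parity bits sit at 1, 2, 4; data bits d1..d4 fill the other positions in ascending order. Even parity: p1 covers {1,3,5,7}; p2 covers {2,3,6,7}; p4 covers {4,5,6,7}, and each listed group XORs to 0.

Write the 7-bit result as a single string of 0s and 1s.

1011010

Place data at non-parity positions: p1 p2 1 p4 0 1 0
p1 (pos 1,3,5,7): XOR of data positions = 1⊕0⊕0 = 1
p2 (pos 2,3,6,7): XOR of data positions = 1⊕1⊕0 = 0
p4 (pos 4,5,6,7): XOR of data positions = 0⊕1⊕0 = 1
Codeword: 1011010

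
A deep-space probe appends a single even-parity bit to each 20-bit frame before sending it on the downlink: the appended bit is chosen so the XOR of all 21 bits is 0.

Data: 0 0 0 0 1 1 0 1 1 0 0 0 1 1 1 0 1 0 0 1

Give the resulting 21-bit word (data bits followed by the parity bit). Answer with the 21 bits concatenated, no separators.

XOR of the 20 data bits: 0⊕0⊕0⊕0⊕1⊕1⊕0⊕1⊕1⊕0⊕0⊕0⊕1⊕1⊕1⊕0⊕1⊕0⊕0⊕1 = 1
Parity bit = 1 (so all 21 bits XOR to 0).

000011011000111010011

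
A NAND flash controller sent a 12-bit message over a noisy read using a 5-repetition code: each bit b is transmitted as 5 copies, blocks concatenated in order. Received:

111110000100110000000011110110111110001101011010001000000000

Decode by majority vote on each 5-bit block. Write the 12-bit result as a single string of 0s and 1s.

100011101000

Block 1 (11111): 5 ones → 1
Block 2 (00001): 1 one → 0
Block 3 (00110): 2 ones → 0
Block 4 (00000): 0 ones → 0
Block 5 (00111): 3 ones → 1
Block 6 (10110): 3 ones → 1
Block 7 (11111): 5 ones → 1
Block 8 (00011): 2 ones → 0
Block 9 (01011): 3 ones → 1
Block 10 (01000): 1 one → 0
Block 11 (10000): 1 one → 0
Block 12 (00000): 0 ones → 0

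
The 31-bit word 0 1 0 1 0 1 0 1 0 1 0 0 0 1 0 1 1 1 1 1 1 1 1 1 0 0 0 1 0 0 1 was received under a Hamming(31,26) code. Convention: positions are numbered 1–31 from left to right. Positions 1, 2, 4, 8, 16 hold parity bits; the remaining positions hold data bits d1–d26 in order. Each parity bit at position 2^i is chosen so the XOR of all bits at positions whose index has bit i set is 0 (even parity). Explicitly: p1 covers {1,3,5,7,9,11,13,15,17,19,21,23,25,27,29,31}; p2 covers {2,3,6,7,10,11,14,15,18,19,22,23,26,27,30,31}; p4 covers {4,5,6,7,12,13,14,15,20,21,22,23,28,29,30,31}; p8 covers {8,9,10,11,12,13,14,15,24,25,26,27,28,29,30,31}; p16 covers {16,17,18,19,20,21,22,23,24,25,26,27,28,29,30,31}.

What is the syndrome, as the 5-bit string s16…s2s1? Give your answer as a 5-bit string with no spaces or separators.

s1 (pos 1,3,5,7,9,11,13,15,17,19,21,23,25,27,29,31): 0⊕0⊕0⊕0⊕0⊕0⊕0⊕0⊕1⊕1⊕1⊕1⊕0⊕0⊕0⊕1 = 1
s2 (pos 2,3,6,7,10,11,14,15,18,19,22,23,26,27,30,31): 1⊕0⊕1⊕0⊕1⊕0⊕1⊕0⊕1⊕1⊕1⊕1⊕0⊕0⊕0⊕1 = 1
s4 (pos 4,5,6,7,12,13,14,15,20,21,22,23,28,29,30,31): 1⊕0⊕1⊕0⊕0⊕0⊕1⊕0⊕1⊕1⊕1⊕1⊕1⊕0⊕0⊕1 = 1
s8 (pos 8,9,10,11,12,13,14,15,24,25,26,27,28,29,30,31): 1⊕0⊕1⊕0⊕0⊕0⊕1⊕0⊕1⊕0⊕0⊕0⊕1⊕0⊕0⊕1 = 0
s16 (pos 16,17,18,19,20,21,22,23,24,25,26,27,28,29,30,31): 1⊕1⊕1⊕1⊕1⊕1⊕1⊕1⊕1⊕0⊕0⊕0⊕1⊕0⊕0⊕1 = 1
Syndrome s16…s1 = 10111 → error at position 23.

10111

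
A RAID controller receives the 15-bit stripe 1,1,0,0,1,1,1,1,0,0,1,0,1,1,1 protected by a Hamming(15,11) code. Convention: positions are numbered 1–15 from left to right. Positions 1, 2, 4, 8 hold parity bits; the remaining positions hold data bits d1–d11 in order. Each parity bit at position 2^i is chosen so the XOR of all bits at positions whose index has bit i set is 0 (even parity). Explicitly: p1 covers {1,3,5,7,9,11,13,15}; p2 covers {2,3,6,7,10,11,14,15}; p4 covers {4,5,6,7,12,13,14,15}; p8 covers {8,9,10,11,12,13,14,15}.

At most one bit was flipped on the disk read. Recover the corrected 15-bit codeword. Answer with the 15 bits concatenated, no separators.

s1 (pos 1,3,5,7,9,11,13,15): 1⊕0⊕1⊕1⊕0⊕1⊕1⊕1 = 0
s2 (pos 2,3,6,7,10,11,14,15): 1⊕0⊕1⊕1⊕0⊕1⊕1⊕1 = 0
s4 (pos 4,5,6,7,12,13,14,15): 0⊕1⊕1⊕1⊕0⊕1⊕1⊕1 = 0
s8 (pos 8,9,10,11,12,13,14,15): 1⊕0⊕0⊕1⊕0⊕1⊕1⊕1 = 1
Syndrome s8…s1 = 1000 → error at position 8.
Flip position 8: 110011110010111 → 110011100010111

110011100010111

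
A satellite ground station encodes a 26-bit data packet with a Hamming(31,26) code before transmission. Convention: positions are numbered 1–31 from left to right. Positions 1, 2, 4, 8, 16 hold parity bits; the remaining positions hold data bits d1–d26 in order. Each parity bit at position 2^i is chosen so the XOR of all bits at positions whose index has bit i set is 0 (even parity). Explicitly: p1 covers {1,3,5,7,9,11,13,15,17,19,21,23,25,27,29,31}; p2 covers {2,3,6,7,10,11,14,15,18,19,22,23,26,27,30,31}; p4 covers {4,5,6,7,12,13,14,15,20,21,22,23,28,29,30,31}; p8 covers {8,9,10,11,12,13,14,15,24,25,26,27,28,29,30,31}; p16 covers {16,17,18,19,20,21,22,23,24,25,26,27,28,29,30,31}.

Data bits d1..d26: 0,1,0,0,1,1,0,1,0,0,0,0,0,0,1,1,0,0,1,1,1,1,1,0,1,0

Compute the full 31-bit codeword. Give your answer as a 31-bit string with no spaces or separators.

1000100111010000000110011111010

Place data at non-parity positions: p1 p2 0 p4 1 0 0 p8 1 1 0 1 0 0 0 p16 0 0 0 1 1 0 0 1 1 1 1 1 0 1 0
p1 (pos 1,3,5,7,9,11,13,15,17,19,21,23,25,27,29,31): XOR of data positions = 0⊕1⊕0⊕1⊕0⊕0⊕0⊕0⊕0⊕1⊕0⊕1⊕1⊕0⊕0 = 1
p2 (pos 2,3,6,7,10,11,14,15,18,19,22,23,26,27,30,31): XOR of data positions = 0⊕0⊕0⊕1⊕0⊕0⊕0⊕0⊕0⊕0⊕0⊕1⊕1⊕1⊕0 = 0
p4 (pos 4,5,6,7,12,13,14,15,20,21,22,23,28,29,30,31): XOR of data positions = 1⊕0⊕0⊕1⊕0⊕0⊕0⊕1⊕1⊕0⊕0⊕1⊕0⊕1⊕0 = 0
p8 (pos 8,9,10,11,12,13,14,15,24,25,26,27,28,29,30,31): XOR of data positions = 1⊕1⊕0⊕1⊕0⊕0⊕0⊕1⊕1⊕1⊕1⊕1⊕0⊕1⊕0 = 1
p16 (pos 16,17,18,19,20,21,22,23,24,25,26,27,28,29,30,31): XOR of data positions = 0⊕0⊕0⊕1⊕1⊕0⊕0⊕1⊕1⊕1⊕1⊕1⊕0⊕1⊕0 = 0
Codeword: 1000100111010000000110011111010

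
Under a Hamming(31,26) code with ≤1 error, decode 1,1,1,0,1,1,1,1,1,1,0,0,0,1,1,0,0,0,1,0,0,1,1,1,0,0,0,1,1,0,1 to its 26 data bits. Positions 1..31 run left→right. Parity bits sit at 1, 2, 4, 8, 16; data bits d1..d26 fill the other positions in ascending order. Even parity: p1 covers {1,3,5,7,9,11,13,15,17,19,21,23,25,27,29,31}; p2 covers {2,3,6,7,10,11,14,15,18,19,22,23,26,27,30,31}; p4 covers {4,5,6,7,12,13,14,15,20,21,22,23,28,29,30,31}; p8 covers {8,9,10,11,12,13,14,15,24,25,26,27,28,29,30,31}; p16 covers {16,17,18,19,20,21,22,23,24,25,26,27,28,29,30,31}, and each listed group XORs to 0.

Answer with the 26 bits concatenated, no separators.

s1 (pos 1,3,5,7,9,11,13,15,17,19,21,23,25,27,29,31): 1⊕1⊕1⊕1⊕1⊕0⊕0⊕1⊕0⊕1⊕0⊕1⊕0⊕0⊕1⊕1 = 0
s2 (pos 2,3,6,7,10,11,14,15,18,19,22,23,26,27,30,31): 1⊕1⊕1⊕1⊕1⊕0⊕1⊕1⊕0⊕1⊕1⊕1⊕0⊕0⊕0⊕1 = 1
s4 (pos 4,5,6,7,12,13,14,15,20,21,22,23,28,29,30,31): 0⊕1⊕1⊕1⊕0⊕0⊕1⊕1⊕0⊕0⊕1⊕1⊕1⊕1⊕0⊕1 = 0
s8 (pos 8,9,10,11,12,13,14,15,24,25,26,27,28,29,30,31): 1⊕1⊕1⊕0⊕0⊕0⊕1⊕1⊕1⊕0⊕0⊕0⊕1⊕1⊕0⊕1 = 1
s16 (pos 16,17,18,19,20,21,22,23,24,25,26,27,28,29,30,31): 0⊕0⊕0⊕1⊕0⊕0⊕1⊕1⊕1⊕0⊕0⊕0⊕1⊕1⊕0⊕1 = 1
Syndrome s16…s1 = 11010 → error at position 26.
Flip position 26: 1110111111000110001001110001101 → 1110111111000110001001110101101
Read data bits from positions 3,5,6,7,9,10,11,12,13,14,15,17,18,19,20,21,22,23,24,25,26,27,28,29,30,31: 11111100011001001110101101

11111100011001001110101101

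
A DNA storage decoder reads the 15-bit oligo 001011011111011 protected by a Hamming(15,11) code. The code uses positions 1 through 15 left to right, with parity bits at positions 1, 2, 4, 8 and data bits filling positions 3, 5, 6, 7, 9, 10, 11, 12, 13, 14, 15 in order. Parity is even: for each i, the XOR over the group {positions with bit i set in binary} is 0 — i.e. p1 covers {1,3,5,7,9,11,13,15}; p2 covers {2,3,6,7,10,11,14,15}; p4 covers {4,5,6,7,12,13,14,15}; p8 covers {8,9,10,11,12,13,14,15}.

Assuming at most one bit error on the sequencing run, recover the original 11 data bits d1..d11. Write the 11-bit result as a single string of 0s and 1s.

11101111111

s1 (pos 1,3,5,7,9,11,13,15): 0⊕1⊕1⊕0⊕1⊕1⊕0⊕1 = 1
s2 (pos 2,3,6,7,10,11,14,15): 0⊕1⊕1⊕0⊕1⊕1⊕1⊕1 = 0
s4 (pos 4,5,6,7,12,13,14,15): 0⊕1⊕1⊕0⊕1⊕0⊕1⊕1 = 1
s8 (pos 8,9,10,11,12,13,14,15): 1⊕1⊕1⊕1⊕1⊕0⊕1⊕1 = 1
Syndrome s8…s1 = 1101 → error at position 13.
Flip position 13: 001011011111011 → 001011011111111
Read data bits from positions 3,5,6,7,9,10,11,12,13,14,15: 11101111111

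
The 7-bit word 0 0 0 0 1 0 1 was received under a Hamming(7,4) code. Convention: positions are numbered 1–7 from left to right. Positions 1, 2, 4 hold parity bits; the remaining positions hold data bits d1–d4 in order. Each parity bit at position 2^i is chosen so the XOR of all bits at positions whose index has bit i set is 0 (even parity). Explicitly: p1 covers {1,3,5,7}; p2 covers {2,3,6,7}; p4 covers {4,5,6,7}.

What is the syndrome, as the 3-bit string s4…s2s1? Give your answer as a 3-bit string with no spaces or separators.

s1 (pos 1,3,5,7): 0⊕0⊕1⊕1 = 0
s2 (pos 2,3,6,7): 0⊕0⊕0⊕1 = 1
s4 (pos 4,5,6,7): 0⊕1⊕0⊕1 = 0
Syndrome s4…s1 = 010 → error at position 2.

010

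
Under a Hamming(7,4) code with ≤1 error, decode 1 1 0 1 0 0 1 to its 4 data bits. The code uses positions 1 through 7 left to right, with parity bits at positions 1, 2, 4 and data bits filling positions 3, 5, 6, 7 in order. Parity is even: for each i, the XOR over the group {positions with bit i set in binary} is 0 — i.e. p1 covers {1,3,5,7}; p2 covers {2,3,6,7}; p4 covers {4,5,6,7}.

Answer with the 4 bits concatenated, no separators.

0001

s1 (pos 1,3,5,7): 1⊕0⊕0⊕1 = 0
s2 (pos 2,3,6,7): 1⊕0⊕0⊕1 = 0
s4 (pos 4,5,6,7): 1⊕0⊕0⊕1 = 0
Syndrome s4…s1 = 000 → no error.
Read data bits from positions 3,5,6,7: 0001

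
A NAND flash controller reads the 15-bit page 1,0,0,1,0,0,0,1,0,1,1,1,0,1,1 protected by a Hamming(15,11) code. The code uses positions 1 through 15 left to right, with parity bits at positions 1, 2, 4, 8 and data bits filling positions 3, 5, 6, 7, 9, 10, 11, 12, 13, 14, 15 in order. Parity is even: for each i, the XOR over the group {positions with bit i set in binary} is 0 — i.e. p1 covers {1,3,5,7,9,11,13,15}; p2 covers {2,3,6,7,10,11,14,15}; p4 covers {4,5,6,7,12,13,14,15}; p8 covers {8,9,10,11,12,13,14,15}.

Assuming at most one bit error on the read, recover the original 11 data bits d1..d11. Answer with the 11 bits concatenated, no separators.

00000111011

s1 (pos 1,3,5,7,9,11,13,15): 1⊕0⊕0⊕0⊕0⊕1⊕0⊕1 = 1
s2 (pos 2,3,6,7,10,11,14,15): 0⊕0⊕0⊕0⊕1⊕1⊕1⊕1 = 0
s4 (pos 4,5,6,7,12,13,14,15): 1⊕0⊕0⊕0⊕1⊕0⊕1⊕1 = 0
s8 (pos 8,9,10,11,12,13,14,15): 1⊕0⊕1⊕1⊕1⊕0⊕1⊕1 = 0
Syndrome s8…s1 = 0001 → error at position 1.
Flip position 1: 100100010111011 → 000100010111011
Read data bits from positions 3,5,6,7,9,10,11,12,13,14,15: 00000111011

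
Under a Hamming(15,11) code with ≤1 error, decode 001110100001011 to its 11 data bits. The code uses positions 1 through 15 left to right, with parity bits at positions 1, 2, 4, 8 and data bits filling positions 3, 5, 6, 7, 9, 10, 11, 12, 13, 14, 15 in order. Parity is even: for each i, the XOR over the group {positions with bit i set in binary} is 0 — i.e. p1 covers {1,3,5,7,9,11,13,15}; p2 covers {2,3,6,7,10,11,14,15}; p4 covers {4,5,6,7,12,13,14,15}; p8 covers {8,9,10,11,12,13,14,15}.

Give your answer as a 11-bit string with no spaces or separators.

11010001011

s1 (pos 1,3,5,7,9,11,13,15): 0⊕1⊕1⊕1⊕0⊕0⊕0⊕1 = 0
s2 (pos 2,3,6,7,10,11,14,15): 0⊕1⊕0⊕1⊕0⊕0⊕1⊕1 = 0
s4 (pos 4,5,6,7,12,13,14,15): 1⊕1⊕0⊕1⊕1⊕0⊕1⊕1 = 0
s8 (pos 8,9,10,11,12,13,14,15): 0⊕0⊕0⊕0⊕1⊕0⊕1⊕1 = 1
Syndrome s8…s1 = 1000 → error at position 8.
Flip position 8: 001110100001011 → 001110110001011
Read data bits from positions 3,5,6,7,9,10,11,12,13,14,15: 11010001011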